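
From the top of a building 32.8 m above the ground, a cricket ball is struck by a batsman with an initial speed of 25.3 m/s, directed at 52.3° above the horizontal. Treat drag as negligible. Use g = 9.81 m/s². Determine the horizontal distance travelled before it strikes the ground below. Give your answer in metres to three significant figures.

82.5 m

Resolve: vₓ = 25.30 cos 52.3° = 15.47 m/s and v_y0 = 25.30 sin 52.3° = 20.02 m/s.
The projectile lands when y = 32.8 + (20.02) t − ½·9.81·t² = 0. Positive root: t = (20.02 + √(20.02² + 2·9.81·32.8)) / 9.81 = (20.02 + 32.31) / 9.81 = 5.335 s.
Horizontal distance: R = vₓ t = 15.47 × 5.335 = 82.54 m.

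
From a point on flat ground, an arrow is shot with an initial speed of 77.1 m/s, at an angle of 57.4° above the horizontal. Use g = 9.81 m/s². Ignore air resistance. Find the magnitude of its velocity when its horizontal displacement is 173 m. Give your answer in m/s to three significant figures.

48.0 m/s

Components: vₓ = 77.10 cos 57.4° = 41.54 m/s, v_y0 = 77.10 sin 57.4° = 64.95 m/s.
Time to reach x = 173 m: t = x/vₓ = 173/41.54 = 4.165 s.
Vertical velocity there: v_y = v_y0 − g t = 64.95 − 9.81 × 4.165 = 24.10 m/s.
Speed: √(vₓ² + v_y²) = √(41.54² + 24.10²) = 48.02 m/s.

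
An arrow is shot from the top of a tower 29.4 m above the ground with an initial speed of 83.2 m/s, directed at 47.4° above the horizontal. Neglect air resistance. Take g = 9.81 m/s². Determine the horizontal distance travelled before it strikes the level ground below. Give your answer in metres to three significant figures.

Horizontal component vₓ = 83.20 cos 47.4° = 56.32 m/s; vertical v_y0 = 83.20 sin 47.4° = 61.24 m/s.
With up positive and y = 0 at the ground: y(t) = 29.4 + (61.24) t − 4.905 t². Setting y = 0 and taking the positive root: t = [61.24 + √(61.24² + 2·9.81·29.4)] / 9.81 = (61.24 + 65.78) / 9.81 = 12.95 s.
Horizontal distance: R = vₓ t = 56.32 × 12.95 = 729.2 m.

729 m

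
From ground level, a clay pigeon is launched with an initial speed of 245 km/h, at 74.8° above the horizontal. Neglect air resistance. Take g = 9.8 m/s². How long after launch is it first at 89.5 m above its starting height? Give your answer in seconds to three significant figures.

Convert: 245 km/h = 245/3.6 = 68.06 m/s.
Resolve: vₓ = 68.06 cos 74.8° = 17.84 m/s and v_y0 = 68.06 sin 74.8° = 65.67 m/s.
Require v_y0 t − ½ g t² = 89.5, i.e. 4.900 t² − 65.67 t + 89.5 = 0.
Quadratic formula: t = (65.67 ± √2559.0) / 9.80 = (65.67 ± 50.59) / 9.80 → t = 1.540 s or 11.86 s.
The first (ascending) time is 1.540 s.

1.54 s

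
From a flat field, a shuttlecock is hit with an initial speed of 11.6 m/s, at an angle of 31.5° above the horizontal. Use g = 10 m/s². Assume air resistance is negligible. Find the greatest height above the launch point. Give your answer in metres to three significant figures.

1.84 m

Resolve: vₓ = 11.60 cos 31.5° = 9.891 m/s and v_y0 = 11.60 sin 31.5° = 6.061 m/s.
Maximum height: H = v_y0² / (2g) = 6.061² / (2 × 10.0) = 1.837 m.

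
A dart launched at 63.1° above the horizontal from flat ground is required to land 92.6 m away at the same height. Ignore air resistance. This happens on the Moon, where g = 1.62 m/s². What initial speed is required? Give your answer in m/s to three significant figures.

From R = (v₀² / g) sin 2θ: v₀ = √(gR / sin 2θ).
v₀ = √(1.62 × 92.6 / sin 126.2°) = √(150.0 / 0.8070) = √185.90 = 13.63 m/s.

13.6 m/s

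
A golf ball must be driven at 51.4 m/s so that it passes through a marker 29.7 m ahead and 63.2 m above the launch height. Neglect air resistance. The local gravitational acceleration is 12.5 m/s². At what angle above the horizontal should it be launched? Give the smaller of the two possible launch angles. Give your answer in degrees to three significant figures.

69.8°

Trajectory: y = x tanθ − g x² (1 + tan²θ)/(2v₀²). With x = 29.7, y = 63.2, v₀ = 51.4, g = 12.5:
2.087 tan²θ − 29.7 tanθ + (65.29) = 0.
tanθ = [29.7 ± √(29.7² − 4 × 2.087 × (65.29))] / (2 × 2.087) = (29.7 ± 18.36) / 4.173, giving tanθ = 2.717 or 11.52.
θ = 69.79° or 85.04°; the smaller is 69.79°.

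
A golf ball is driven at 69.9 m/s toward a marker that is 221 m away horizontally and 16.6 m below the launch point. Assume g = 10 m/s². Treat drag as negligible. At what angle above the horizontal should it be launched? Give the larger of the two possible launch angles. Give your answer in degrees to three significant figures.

Trajectory: y = x tanθ − g x² (1 + tan²θ)/(2v₀²). With x = 221, y = −16.6, v₀ = 69.9, g = 10.0:
49.98 tan²θ − 221 tanθ + (33.38) = 0.
tanθ = [221 ± √(221² − 4 × 49.98 × (33.38))] / (2 × 49.98) = (221 ± 205.3) / 99.96, giving tanθ = 0.1566 or 4.265.
θ = 8.900° or 76.80°; the larger is 76.80°.

76.8°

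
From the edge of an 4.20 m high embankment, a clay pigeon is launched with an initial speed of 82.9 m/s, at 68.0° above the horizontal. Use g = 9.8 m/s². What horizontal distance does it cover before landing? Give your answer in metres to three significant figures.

Resolve: vₓ = 82.90 cos 68.0° = 31.05 m/s and v_y0 = 82.90 sin 68.0° = 76.86 m/s.
With up positive and y = 0 at the ground: y(t) = 4.20 + (76.86) t − 4.900 t². Setting y = 0 and taking the positive root: t = [76.86 + √(76.86² + 2·9.80·4.20)] / 9.80 = (76.86 + 77.40) / 9.80 = 15.74 s.
Horizontal distance: R = vₓ t = 31.05 × 15.74 = 488.8 m.

489 m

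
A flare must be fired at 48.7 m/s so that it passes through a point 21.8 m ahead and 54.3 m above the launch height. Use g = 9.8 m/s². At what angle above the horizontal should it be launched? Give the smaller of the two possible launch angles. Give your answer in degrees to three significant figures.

71.1°

Trajectory: y = x tanθ − g x² (1 + tan²θ)/(2v₀²). With x = 21.8, y = 54.3, v₀ = 48.7, g = 9.80:
0.9819 tan²θ − 21.8 tanθ + (55.28) = 0.
tanθ = [21.8 ± √(21.8² − 4 × 0.9819 × (55.28))] / (2 × 0.9819) = (21.8 ± 16.07) / 1.964, giving tanθ = 2.920 or 19.28.
θ = 71.09° or 87.03°; the smaller is 71.09°.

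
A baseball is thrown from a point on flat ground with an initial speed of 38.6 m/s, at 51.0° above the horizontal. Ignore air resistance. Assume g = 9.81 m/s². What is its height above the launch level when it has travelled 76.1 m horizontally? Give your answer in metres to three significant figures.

45.8 m

Resolve: vₓ = 38.60 cos 51.0° = 24.29 m/s and v_y0 = 38.60 sin 51.0° = 30.00 m/s.
x = vₓ t ⇒ t = 76.1/24.29 = 3.133 s.
Height: y = v_y0 t − ½ g t² = 30.00 × 3.133 − 4.905 × 3.133² = 93.98 − 48.14 = 45.84 m.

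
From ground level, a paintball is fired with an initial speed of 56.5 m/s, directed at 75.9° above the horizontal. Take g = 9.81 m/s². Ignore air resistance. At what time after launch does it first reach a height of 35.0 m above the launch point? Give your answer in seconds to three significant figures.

Horizontal component vₓ = 56.50 cos 75.9° = 13.76 m/s; vertical v_y0 = 56.50 sin 75.9° = 54.80 m/s.
Set y = v_y0 t − ½ g t² = 35.0: 4.905 t² − 54.80 t + 35.0 = 0.
t = [54.80 ± √(54.80² − 2·9.81·35.0)] / 9.81 = (54.80 ± 48.13) / 9.81, so t = 0.6801 s or t = 10.49 s.
The first (ascending) time is 0.6801 s.

0.680 s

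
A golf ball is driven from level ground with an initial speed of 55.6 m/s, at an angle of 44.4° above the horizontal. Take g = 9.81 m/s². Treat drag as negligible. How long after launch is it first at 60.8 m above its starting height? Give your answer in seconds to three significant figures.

vₓ = 55.60 cos 44.4° = 39.72 m/s; v_y0 = 55.60 sin 44.4° = 38.90 m/s.
Require v_y0 t − ½ g t² = 60.8, i.e. 4.905 t² − 38.90 t + 60.8 = 0.
t = [38.90 ± √(38.90² − 2·9.81·60.8)] / 9.81 = (38.90 ± 17.90) / 9.81, so t = 2.141 s or t = 5.790 s.
The first (ascending) time is 2.141 s.

2.14 s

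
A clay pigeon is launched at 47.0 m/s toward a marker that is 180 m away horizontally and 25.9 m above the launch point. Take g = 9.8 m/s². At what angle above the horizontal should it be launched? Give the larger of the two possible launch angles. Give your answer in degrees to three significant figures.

59.7°

Trajectory: y = x tanθ − g x² (1 + tan²θ)/(2v₀²). With x = 180, y = 25.9, v₀ = 47.0, g = 9.80:
71.87 tan²θ − 180 tanθ + (97.77) = 0.
tanθ = [180 ± √(180² − 4 × 71.87 × (97.77))] / (2 × 71.87) = (180 ± 65.52) / 143.7, giving tanθ = 0.7964 or 1.708.
θ = 38.53° or 59.65°; the larger is 59.65°.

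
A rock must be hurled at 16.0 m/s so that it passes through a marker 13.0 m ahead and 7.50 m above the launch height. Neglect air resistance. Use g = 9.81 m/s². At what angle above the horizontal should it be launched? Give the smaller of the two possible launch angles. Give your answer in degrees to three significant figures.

Trajectory: y = x tanθ − g x² (1 + tan²θ)/(2v₀²). With x = 13.0, y = 7.50, v₀ = 16.0, g = 9.81:
3.238 tan²θ − 13.0 tanθ + (10.74) = 0.
tanθ = [13.0 ± √(13.0² − 4 × 3.238 × (10.74))] / (2 × 3.238) = (13.0 ± 5.470) / 6.476, giving tanθ = 1.163 or 2.852.
θ = 49.30° or 70.68°; the smaller is 49.30°.

49.3°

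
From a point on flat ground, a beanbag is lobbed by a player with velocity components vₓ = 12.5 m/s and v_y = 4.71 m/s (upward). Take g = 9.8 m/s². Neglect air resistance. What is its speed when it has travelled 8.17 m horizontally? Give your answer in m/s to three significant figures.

At x = 8.17 m, t = x/vₓ = 8.17/12.50 = 0.6536 s.
Vertical velocity there: v_y = v_y0 − g t = 4.710 − 9.80 × 0.6536 = −1.695 m/s.
Speed: √(vₓ² + v_y²) = √(12.50² + 1.695²) = 12.61 m/s.

12.6 m/s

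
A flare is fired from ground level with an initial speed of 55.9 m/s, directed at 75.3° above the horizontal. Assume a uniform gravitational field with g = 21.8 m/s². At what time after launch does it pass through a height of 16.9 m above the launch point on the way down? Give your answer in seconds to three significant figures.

Resolve: vₓ = 55.90 cos 75.3° = 14.19 m/s and v_y0 = 55.90 sin 75.3° = 54.07 m/s.
Height y(t) = 54.07 t − 10.90 t² = 16.9 gives 10.90 t² − 54.07 t + 16.9 = 0.
t = [54.07 ± √(54.07² − 2·21.8·16.9)] / 21.8 = (54.07 ± 46.76) / 21.8, so t = 0.3352 s or t = 4.625 s.
The descending-branch root is 4.625 s.

4.63 s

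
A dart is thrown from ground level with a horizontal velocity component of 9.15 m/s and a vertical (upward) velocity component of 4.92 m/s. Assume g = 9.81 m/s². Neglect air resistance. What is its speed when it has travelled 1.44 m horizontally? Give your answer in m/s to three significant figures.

x = vₓ t ⇒ t = 1.44/9.150 = 0.1574 s.
Vertical velocity there: v_y = v_y0 − g t = 4.920 − 9.81 × 0.1574 = 3.376 m/s.
Speed: √(vₓ² + v_y²) = √(9.150² + 3.376²) = 9.753 m/s.

9.75 m/s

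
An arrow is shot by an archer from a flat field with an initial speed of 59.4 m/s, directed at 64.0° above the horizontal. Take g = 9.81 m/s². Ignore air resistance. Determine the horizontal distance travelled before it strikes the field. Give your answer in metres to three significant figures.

283 m

Resolve: vₓ = 59.40 cos 64.0° = 26.04 m/s and v_y0 = 59.40 sin 64.0° = 53.39 m/s.
Time aloft: T = 2 v_y0 / g = 2 × 53.39 / 9.81 = 10.88 s.
Horizontal distance R = vₓ T = 26.04 × 10.88 = 283.4 m.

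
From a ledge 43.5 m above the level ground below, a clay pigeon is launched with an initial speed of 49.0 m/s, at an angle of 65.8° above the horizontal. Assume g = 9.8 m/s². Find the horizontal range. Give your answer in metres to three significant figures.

201 m

Resolve: vₓ = 49.00 cos 65.8° = 20.09 m/s and v_y0 = 49.00 sin 65.8° = 44.69 m/s.
The projectile lands when y = 43.5 + (44.69) t − ½·9.80·t² = 0. Positive root: t = (44.69 + √(44.69² + 2·9.80·43.5)) / 9.80 = (44.69 + 53.39) / 9.80 = 10.01 s.
Horizontal distance: R = vₓ t = 20.09 × 10.01 = 201.0 m.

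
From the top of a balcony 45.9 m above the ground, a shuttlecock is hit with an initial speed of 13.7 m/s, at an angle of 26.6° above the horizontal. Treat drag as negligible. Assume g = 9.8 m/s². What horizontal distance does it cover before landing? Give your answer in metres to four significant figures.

45.94 m

Horizontal component vₓ = 13.70 cos 26.6° = 12.25 m/s; vertical v_y0 = 13.70 sin 26.6° = 6.134 m/s.
The projectile lands when y = 45.9 + (6.134) t − ½·9.80·t² = 0. Positive root: t = (6.134 + √(6.134² + 2·9.80·45.9)) / 9.80 = (6.134 + 30.61) / 9.80 = 3.750 s.
Horizontal distance: R = vₓ t = 12.25 × 3.750 = 45.94 m.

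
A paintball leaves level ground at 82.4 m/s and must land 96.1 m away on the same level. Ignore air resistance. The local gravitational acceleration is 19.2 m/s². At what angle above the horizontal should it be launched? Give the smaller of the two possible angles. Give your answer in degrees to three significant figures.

7.88°

Level-ground range R = v₀² sin(2θ)/g ⇒ sin(2θ) = gR/v₀² = 19.2 × 96.1 / 82.4² = 0.2718.
2θ = 15.77° or 180° − 15.77° = 164.2°, so θ = 7.884° or 82.12°.
The smaller angle is 7.884°.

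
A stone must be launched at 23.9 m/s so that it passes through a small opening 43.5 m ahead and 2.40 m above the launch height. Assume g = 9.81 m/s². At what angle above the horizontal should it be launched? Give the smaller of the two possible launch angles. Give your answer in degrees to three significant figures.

Trajectory: y = x tanθ − g x² (1 + tan²θ)/(2v₀²). With x = 43.5, y = 2.40, v₀ = 23.9, g = 9.81:
16.25 tan²θ − 43.5 tanθ + (18.65) = 0.
tanθ = [43.5 ± √(43.5² − 4 × 16.25 × (18.65))] / (2 × 16.25) = (43.5 ± 26.08) / 32.50, giving tanθ = 0.5360 or 2.141.
θ = 28.19° or 64.96°; the smaller is 28.19°.

28.2°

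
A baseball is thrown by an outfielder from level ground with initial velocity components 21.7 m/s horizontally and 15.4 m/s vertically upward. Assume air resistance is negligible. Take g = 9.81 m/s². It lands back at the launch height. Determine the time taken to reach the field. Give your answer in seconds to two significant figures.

Time of flight on level ground: T = 2 v_y0 / g = 2 × 15.40 / 9.81 = 3.140 s.

3.1 s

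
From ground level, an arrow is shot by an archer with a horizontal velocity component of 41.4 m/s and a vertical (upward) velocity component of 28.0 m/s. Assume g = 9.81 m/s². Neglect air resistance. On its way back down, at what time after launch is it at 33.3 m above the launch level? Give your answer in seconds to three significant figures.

4.02 s

Require v_y0 t − ½ g t² = 33.3, i.e. 4.905 t² − 28.00 t + 33.3 = 0.
t = [28.00 ± √(28.00² − 2·9.81·33.3)] / 9.81 = (28.00 ± 11.43) / 9.81, so t = 1.689 s or t = 4.019 s.
The descending-branch root is 4.019 s.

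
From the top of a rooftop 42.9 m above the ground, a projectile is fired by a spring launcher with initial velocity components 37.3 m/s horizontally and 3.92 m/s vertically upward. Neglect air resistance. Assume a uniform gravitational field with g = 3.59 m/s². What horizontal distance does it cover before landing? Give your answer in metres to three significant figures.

With up positive and y = 0 at the ground: y(t) = 42.9 + (3.920) t − 1.795 t². Setting y = 0 and taking the positive root: t = [3.920 + √(3.920² + 2·3.59·42.9)] / 3.59 = (3.920 + 17.98) / 3.59 = 6.101 s.
Horizontal distance: R = vₓ t = 37.30 × 6.101 = 227.6 m.

228 m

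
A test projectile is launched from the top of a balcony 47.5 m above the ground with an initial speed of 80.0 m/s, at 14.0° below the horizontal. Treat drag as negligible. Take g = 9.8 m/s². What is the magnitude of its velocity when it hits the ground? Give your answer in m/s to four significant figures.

Components: vₓ = 80.00 cos 14.0° = 77.62 m/s, v_y0 = −19.35 m/s (downward).
The projectile lands when y = 47.5 + (−19.35) t − ½·9.80·t² = 0. Positive root: t = (−19.35 + √(19.35² + 2·9.80·47.5)) / 9.80 = (−19.35 + 36.13) / 9.80 = 1.712 s.
Vertical velocity at impact: v_y = v_y0 − g t = −19.35 − 9.80 × 1.712 = −36.13 m/s.
Speed: |v| = √(vₓ² + v_y²) = √(77.62² + 36.13²) = 85.62 m/s.

85.62 m/s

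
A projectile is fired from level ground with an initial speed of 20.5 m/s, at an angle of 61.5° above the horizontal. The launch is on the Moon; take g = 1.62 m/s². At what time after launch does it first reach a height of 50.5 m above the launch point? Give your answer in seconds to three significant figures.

3.29 s

Resolve: vₓ = 20.50 cos 61.5° = 9.782 m/s and v_y0 = 20.50 sin 61.5° = 18.02 m/s.
Set y = v_y0 t − ½ g t² = 50.5: 0.8100 t² − 18.02 t + 50.5 = 0.
Quadratic formula: t = (18.02 ± √160.95) / 1.62 = (18.02 ± 12.69) / 1.62 → t = 3.290 s or 18.95 s.
The first (ascending) time is 3.290 s.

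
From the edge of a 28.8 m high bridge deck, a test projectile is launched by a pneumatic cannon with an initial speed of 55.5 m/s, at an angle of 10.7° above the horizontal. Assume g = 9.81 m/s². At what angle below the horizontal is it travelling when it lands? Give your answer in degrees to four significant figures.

vₓ = 55.50 cos 10.7° = 54.54 m/s; v_y0 = 55.50 sin 10.7° = 10.30 m/s.
The projectile lands when y = 28.8 + (10.30) t − ½·9.81·t² = 0. Positive root: t = (10.30 + √(10.30² + 2·9.81·28.8)) / 9.81 = (10.30 + 25.91) / 9.81 = 3.691 s.
At impact: v_y = v_y0 − g t = −25.91 m/s; vₓ = 54.54 m/s.
Angle below horizontal: arctan(|v_y|/vₓ) = arctan(25.91/54.54) = 25.41°.

25.41°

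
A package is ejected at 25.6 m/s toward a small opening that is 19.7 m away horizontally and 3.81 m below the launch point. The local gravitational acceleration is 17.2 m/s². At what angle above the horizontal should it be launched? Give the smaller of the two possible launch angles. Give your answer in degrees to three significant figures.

Trajectory: y = x tanθ − g x² (1 + tan²θ)/(2v₀²). With x = 19.7, y = −3.81, v₀ = 25.6, g = 17.2:
5.093 tan²θ − 19.7 tanθ + (1.283) = 0.
tanθ = [19.7 ± √(19.7² − 4 × 5.093 × (1.283))] / (2 × 5.093) = (19.7 ± 19.03) / 10.19, giving tanθ = 0.06625 or 3.802.
θ = 3.790° or 75.26°; the smaller is 3.790°.

3.79°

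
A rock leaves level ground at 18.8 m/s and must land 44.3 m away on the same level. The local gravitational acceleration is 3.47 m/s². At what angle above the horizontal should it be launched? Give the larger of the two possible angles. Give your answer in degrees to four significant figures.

77.11°

From R = (v₀²/g) sin 2θ: sin 2θ = 3.47 × 44.3 / 353.44 = 0.4349.
2θ = 25.78° or 180° − 25.78° = 154.2°, so θ = 12.89° or 77.11°.
The larger angle is 77.11°.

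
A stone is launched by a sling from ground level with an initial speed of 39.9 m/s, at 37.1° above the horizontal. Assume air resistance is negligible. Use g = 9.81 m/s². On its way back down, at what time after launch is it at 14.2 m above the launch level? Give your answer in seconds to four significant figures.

Components: vₓ = 39.90 cos 37.1° = 31.82 m/s, v_y0 = 39.90 sin 37.1° = 24.07 m/s.
Require v_y0 t − ½ g t² = 14.2, i.e. 4.905 t² − 24.07 t + 14.2 = 0.
t = [24.07 ± √(24.07² − 2·9.81·14.2)] / 9.81 = (24.07 ± 17.34) / 9.81, so t = 0.6859 s or t = 4.221 s.
The descending-branch root is 4.221 s.

4.221 s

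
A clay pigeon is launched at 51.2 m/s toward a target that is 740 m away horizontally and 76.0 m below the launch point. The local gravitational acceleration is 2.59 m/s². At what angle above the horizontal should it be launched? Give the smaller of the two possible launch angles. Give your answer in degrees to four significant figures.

16.41°

Trajectory: y = x tanθ − g x² (1 + tan²θ)/(2v₀²). With x = 740, y = −76.0, v₀ = 51.2, g = 2.59:
270.5 tan²θ − 740 tanθ + (194.5) = 0.
tanθ = [740 ± √(740² − 4 × 270.5 × (194.5))] / (2 × 270.5) = (740 ± 580.6) / 541.0, giving tanθ = 0.2946 or 2.441.
θ = 16.41° or 67.72°; the smaller is 16.41°.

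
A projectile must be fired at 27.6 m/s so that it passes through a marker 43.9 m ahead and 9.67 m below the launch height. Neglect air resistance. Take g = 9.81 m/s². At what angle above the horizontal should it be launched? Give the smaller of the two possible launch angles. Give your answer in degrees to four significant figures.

3.636°

Trajectory: y = x tanθ − g x² (1 + tan²θ)/(2v₀²). With x = 43.9, y = −9.67, v₀ = 27.6, g = 9.81:
12.41 tan²θ − 43.9 tanθ + (2.739) = 0.
tanθ = [43.9 ± √(43.9² − 4 × 12.41 × (2.739))] / (2 × 12.41) = (43.9 ± 42.32) / 24.82, giving tanθ = 0.06354 or 3.474.
θ = 3.636° or 73.94°; the smaller is 3.636°.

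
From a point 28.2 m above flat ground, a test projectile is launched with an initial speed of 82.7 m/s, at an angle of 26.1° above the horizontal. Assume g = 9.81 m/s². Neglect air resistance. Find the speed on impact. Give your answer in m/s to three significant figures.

Resolve: vₓ = 82.70 cos 26.1° = 74.27 m/s and v_y0 = 82.70 sin 26.1° = 36.38 m/s.
The projectile lands when y = 28.2 + (36.38) t − ½·9.81·t² = 0. Positive root: t = (36.38 + √(36.38² + 2·9.81·28.2)) / 9.81 = (36.38 + 43.32) / 9.81 = 8.125 s.
Vertical velocity at impact: v_y = v_y0 − g t = 36.38 − 9.81 × 8.125 = −43.32 m/s.
Speed: |v| = √(vₓ² + v_y²) = √(74.27² + 43.32²) = 85.98 m/s.

86.0 m/s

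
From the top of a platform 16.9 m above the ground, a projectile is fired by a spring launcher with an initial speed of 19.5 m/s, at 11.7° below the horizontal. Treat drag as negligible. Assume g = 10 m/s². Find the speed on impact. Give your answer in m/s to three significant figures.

26.8 m/s

vₓ = 19.50 cos 11.7° = 19.09 m/s; v_y0 = −3.954 m/s (downward).
Vertical motion (up positive, ground at y = 0): 5.000 t² − (−3.954) t − 16.9 = 0, so t = (−3.954 + √(3.954² + 2·10.0·16.9)) / 10.0 = (−3.954 + 18.81) / 10.0 = 1.485 s.
Vertical velocity at impact: v_y = v_y0 − g t = −3.954 − 10.0 × 1.485 = −18.81 m/s.
Speed: |v| = √(vₓ² + v_y²) = √(19.09² + 18.81²) = 26.80 m/s.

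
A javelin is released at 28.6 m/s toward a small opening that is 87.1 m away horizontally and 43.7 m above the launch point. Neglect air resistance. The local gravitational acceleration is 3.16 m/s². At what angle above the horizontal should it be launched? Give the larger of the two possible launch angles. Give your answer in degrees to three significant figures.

79.1°

Trajectory: y = x tanθ − g x² (1 + tan²θ)/(2v₀²). With x = 87.1, y = 43.7, v₀ = 28.6, g = 3.16:
14.65 tan²θ − 87.1 tanθ + (58.35) = 0.
tanθ = [87.1 ± √(87.1² − 4 × 14.65 × (58.35))] / (2 × 14.65) = (87.1 ± 64.54) / 29.31, giving tanθ = 0.7696 or 5.174.
θ = 37.58° or 79.06°; the larger is 79.06°.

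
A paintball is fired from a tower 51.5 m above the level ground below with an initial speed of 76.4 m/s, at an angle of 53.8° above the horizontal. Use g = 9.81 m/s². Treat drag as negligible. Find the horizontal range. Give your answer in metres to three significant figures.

603 m

vₓ = 76.40 cos 53.8° = 45.12 m/s; v_y0 = 76.40 sin 53.8° = 61.65 m/s.
With up positive and y = 0 at the ground: y(t) = 51.5 + (61.65) t − 4.905 t². Setting y = 0 and taking the positive root: t = [61.65 + √(61.65² + 2·9.81·51.5)] / 9.81 = (61.65 + 69.36) / 9.81 = 13.36 s.
Horizontal distance: R = vₓ t = 45.12 × 13.36 = 602.6 m.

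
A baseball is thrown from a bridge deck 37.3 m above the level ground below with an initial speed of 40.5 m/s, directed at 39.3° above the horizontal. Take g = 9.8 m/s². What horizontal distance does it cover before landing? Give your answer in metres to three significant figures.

201 m

Horizontal component vₓ = 40.50 cos 39.3° = 31.34 m/s; vertical v_y0 = 40.50 sin 39.3° = 25.65 m/s.
With up positive and y = 0 at the ground: y(t) = 37.3 + (25.65) t − 4.900 t². Setting y = 0 and taking the positive root: t = [25.65 + √(25.65² + 2·9.80·37.3)] / 9.80 = (25.65 + 37.27) / 9.80 = 6.421 s.
Horizontal distance: R = vₓ t = 31.34 × 6.421 = 201.2 m.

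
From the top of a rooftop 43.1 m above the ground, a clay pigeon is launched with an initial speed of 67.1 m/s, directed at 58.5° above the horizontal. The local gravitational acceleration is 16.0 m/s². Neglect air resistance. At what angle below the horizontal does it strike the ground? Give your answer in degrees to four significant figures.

62.80°

Horizontal component vₓ = 67.10 cos 58.5° = 35.06 m/s; vertical v_y0 = 67.10 sin 58.5° = 57.21 m/s.
Vertical motion (up positive, ground at y = 0): 8.000 t² − (57.21) t − 43.1 = 0, so t = (57.21 + √(57.21² + 2·16.0·43.1)) / 16.0 = (57.21 + 68.21) / 16.0 = 7.839 s.
At impact: v_y = v_y0 − g t = −68.21 m/s; vₓ = 35.06 m/s.
Angle below horizontal: arctan(|v_y|/vₓ) = arctan(68.21/35.06) = 62.80°.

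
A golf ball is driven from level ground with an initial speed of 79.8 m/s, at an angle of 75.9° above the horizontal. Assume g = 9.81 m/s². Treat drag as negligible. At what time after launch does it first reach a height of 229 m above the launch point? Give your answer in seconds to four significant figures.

Horizontal component vₓ = 79.80 cos 75.9° = 19.44 m/s; vertical v_y0 = 79.80 sin 75.9° = 77.40 m/s.
Height y(t) = 77.40 t − 4.905 t² = 229 gives 4.905 t² − 77.40 t + 229 = 0.
Quadratic formula: t = (77.40 ± √1497.1) / 9.81 = (77.40 ± 38.69) / 9.81 → t = 3.945 s or 11.83 s.
The first (ascending) time is 3.945 s.

3.945 s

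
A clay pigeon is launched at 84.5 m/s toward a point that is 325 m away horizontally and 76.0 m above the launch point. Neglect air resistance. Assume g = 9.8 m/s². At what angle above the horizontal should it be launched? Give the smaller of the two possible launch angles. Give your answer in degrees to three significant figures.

Trajectory: y = x tanθ − g x² (1 + tan²θ)/(2v₀²). With x = 325, y = 76.0, v₀ = 84.5, g = 9.80:
72.49 tan²θ − 325 tanθ + (148.5) = 0.
tanθ = [325 ± √(325² − 4 × 72.49 × (148.5))] / (2 × 72.49) = (325 ± 250.1) / 145.0, giving tanθ = 0.5163 or 3.967.
θ = 27.31° or 75.85°; the smaller is 27.31°.

27.3°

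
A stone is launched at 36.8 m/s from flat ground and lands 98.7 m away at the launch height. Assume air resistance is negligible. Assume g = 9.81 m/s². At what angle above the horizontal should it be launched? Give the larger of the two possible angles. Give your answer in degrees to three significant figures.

67.2°

From R = (v₀²/g) sin 2θ: sin 2θ = 9.81 × 98.7 / 1354.2 = 0.7150.
2θ = 45.64° or 180° − 45.64° = 134.4°, so θ = 22.82° or 67.18°.
The larger angle is 67.18°.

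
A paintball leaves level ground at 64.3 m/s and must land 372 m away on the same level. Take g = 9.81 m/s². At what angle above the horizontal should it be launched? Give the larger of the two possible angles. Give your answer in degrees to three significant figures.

From R = (v₀²/g) sin 2θ: sin 2θ = 9.81 × 372 / 4134.5 = 0.8827.
2θ = 61.96° or 180° − 61.96° = 118.0°, so θ = 30.98° or 59.02°.
The larger angle is 59.02°.

59.0°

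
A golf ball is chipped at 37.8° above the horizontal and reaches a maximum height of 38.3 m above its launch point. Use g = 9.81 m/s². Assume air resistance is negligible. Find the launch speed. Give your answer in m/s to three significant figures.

At the peak v_y = 0, so v_y0 = √(2gH) = √(2 × 9.81 × 38.3) = 27.41 m/s.
v_y0 = v₀ sin θ ⇒ v₀ = 27.41 / sin 37.8° = 44.73 m/s.

44.7 m/s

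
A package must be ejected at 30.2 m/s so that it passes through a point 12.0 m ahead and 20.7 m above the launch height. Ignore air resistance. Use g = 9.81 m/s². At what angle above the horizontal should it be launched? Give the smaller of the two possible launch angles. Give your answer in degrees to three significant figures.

64.2°

Trajectory: y = x tanθ − g x² (1 + tan²θ)/(2v₀²). With x = 12.0, y = 20.7, v₀ = 30.2, g = 9.81:
0.7744 tan²θ − 12.0 tanθ + (21.47) = 0.
tanθ = [12.0 ± √(12.0² − 4 × 0.7744 × (21.47))] / (2 × 0.7744) = (12.0 ± 8.802) / 1.549, giving tanθ = 2.065 or 13.43.
θ = 64.16° or 85.74°; the smaller is 64.16°.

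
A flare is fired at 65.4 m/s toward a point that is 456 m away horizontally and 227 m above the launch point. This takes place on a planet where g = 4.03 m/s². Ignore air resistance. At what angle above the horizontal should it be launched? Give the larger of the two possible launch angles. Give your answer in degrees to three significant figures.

75.2°

Trajectory: y = x tanθ − g x² (1 + tan²θ)/(2v₀²). With x = 456, y = 227, v₀ = 65.4, g = 4.03:
97.96 tan²θ − 456 tanθ + (325.0) = 0.
tanθ = [456 ± √(456² − 4 × 97.96 × (325.0))] / (2 × 97.96) = (456 ± 283.9) / 195.9, giving tanθ = 0.8784 or 3.777.
θ = 41.30° or 75.17°; the larger is 75.17°.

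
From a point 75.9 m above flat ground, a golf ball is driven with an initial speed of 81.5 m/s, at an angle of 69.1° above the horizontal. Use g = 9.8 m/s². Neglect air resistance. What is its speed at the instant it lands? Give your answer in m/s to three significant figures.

Components: vₓ = 81.50 cos 69.1° = 29.07 m/s, v_y0 = 81.50 sin 69.1° = 76.14 m/s.
Vertical motion (up positive, ground at y = 0): 4.900 t² − (76.14) t − 75.9 = 0, so t = (76.14 + √(76.14² + 2·9.80·75.9)) / 9.80 = (76.14 + 85.35) / 9.80 = 16.48 s.
Vertical velocity at impact: v_y = v_y0 − g t = 76.14 − 9.80 × 16.48 = −85.35 m/s.
Speed: |v| = √(vₓ² + v_y²) = √(29.07² + 85.35²) = 90.17 m/s.

90.2 m/s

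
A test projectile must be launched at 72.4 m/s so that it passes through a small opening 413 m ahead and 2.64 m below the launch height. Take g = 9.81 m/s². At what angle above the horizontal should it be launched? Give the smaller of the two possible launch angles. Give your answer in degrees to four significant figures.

24.84°

Trajectory: y = x tanθ − g x² (1 + tan²θ)/(2v₀²). With x = 413, y = −2.64, v₀ = 72.4, g = 9.81:
159.6 tan²θ − 413 tanθ + (157.0) = 0.
tanθ = [413 ± √(413² − 4 × 159.6 × (157.0))] / (2 × 159.6) = (413 ± 265.2) / 319.2, giving tanθ = 0.4629 or 2.125.
θ = 24.84° or 64.80°; the smaller is 24.84°.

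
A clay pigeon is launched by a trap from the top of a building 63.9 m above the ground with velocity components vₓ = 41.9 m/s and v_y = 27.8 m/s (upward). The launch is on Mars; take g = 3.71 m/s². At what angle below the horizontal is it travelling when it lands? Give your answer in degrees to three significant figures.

40.1°

Vertical motion (up positive, ground at y = 0): 1.855 t² − (27.80) t − 63.9 = 0, so t = (27.80 + √(27.80² + 2·3.71·63.9)) / 3.71 = (27.80 + 35.31) / 3.71 = 17.01 s.
At impact: v_y = v_y0 − g t = −35.31 m/s; vₓ = 41.90 m/s.
Angle below horizontal: arctan(|v_y|/vₓ) = arctan(35.31/41.90) = 40.12°.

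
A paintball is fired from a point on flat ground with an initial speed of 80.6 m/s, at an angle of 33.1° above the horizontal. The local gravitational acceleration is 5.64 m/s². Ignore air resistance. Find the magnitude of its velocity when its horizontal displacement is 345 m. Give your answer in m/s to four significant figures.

69.21 m/s

Horizontal component vₓ = 80.60 cos 33.1° = 67.52 m/s; vertical v_y0 = 80.60 sin 33.1° = 44.02 m/s.
Time to reach x = 345 m: t = x/vₓ = 345/67.52 = 5.110 s.
Vertical velocity there: v_y = v_y0 − g t = 44.02 − 5.64 × 5.110 = 15.20 m/s.
Speed: √(vₓ² + v_y²) = √(67.52² + 15.20²) = 69.21 m/s.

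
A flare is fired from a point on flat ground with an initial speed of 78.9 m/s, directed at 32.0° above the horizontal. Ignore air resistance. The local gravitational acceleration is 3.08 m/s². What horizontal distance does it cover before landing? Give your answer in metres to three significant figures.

Horizontal component vₓ = 78.90 cos 32.0° = 66.91 m/s; vertical v_y0 = 78.90 sin 32.0° = 41.81 m/s.
Flight time T = 2 v_y0 / g = 27.15 s.
Range: R = vₓ T = 66.91 × 27.15 = 1817 m.

1820 m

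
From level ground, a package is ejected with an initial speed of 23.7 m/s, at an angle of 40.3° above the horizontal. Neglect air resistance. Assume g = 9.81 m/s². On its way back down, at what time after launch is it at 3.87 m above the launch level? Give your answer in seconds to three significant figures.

2.85 s

vₓ = 23.70 cos 40.3° = 18.08 m/s; v_y0 = 23.70 sin 40.3° = 15.33 m/s.
Set y = v_y0 t − ½ g t² = 3.87: 4.905 t² − 15.33 t + 3.87 = 0.
t = [15.33 ± √(15.33² − 2·9.81·3.87)] / 9.81 = (15.33 ± 12.61) / 9.81, so t = 0.2770 s or t = 2.848 s.
The descending-branch root is 2.848 s.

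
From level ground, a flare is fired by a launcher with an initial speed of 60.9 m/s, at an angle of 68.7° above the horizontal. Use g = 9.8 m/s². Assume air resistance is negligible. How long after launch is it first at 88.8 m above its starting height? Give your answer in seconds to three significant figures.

1.87 s

vₓ = 60.90 cos 68.7° = 22.12 m/s; v_y0 = 60.90 sin 68.7° = 56.74 m/s.
Height y(t) = 56.74 t − 4.900 t² = 88.8 gives 4.900 t² − 56.74 t + 88.8 = 0.
Quadratic formula: t = (56.74 ± √1478.9) / 9.80 = (56.74 ± 38.46) / 9.80 → t = 1.866 s or 9.714 s.
The first (ascending) time is 1.866 s.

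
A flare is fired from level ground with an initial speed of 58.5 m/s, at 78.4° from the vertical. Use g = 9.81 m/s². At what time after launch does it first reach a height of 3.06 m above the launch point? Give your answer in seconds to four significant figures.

Horizontal component vₓ = 58.50 sin 78.4° = 57.31 m/s; vertical v_y0 = 58.50 cos 78.4° = 11.76 m/s.
Height y(t) = 11.76 t − 4.905 t² = 3.06 gives 4.905 t² − 11.76 t + 3.06 = 0.
Quadratic formula: t = (11.76 ± √78.332) / 9.81 = (11.76 ± 8.851) / 9.81 → t = 0.2969 s or 2.101 s.
The first (ascending) time is 0.2969 s.

0.2969 s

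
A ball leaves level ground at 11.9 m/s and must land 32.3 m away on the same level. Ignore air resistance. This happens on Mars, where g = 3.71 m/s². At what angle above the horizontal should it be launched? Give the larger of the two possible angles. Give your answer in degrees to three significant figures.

61.1°

R = v₀² sin 2θ / g gives sin 2θ = gR/v₀² = 3.71·32.3/11.9² = 0.8462.
2θ = 57.80° or 180° − 57.80° = 122.2°, so θ = 28.90° or 61.10°.
The larger angle is 61.10°.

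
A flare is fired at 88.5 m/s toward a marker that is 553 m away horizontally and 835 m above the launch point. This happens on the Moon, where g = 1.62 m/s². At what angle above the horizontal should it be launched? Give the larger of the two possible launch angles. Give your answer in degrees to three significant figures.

86.4°

Trajectory: y = x tanθ − g x² (1 + tan²θ)/(2v₀²). With x = 553, y = 835, v₀ = 88.5, g = 1.62:
31.63 tan²θ − 553 tanθ + (866.6) = 0.
tanθ = [553 ± √(553² − 4 × 31.63 × (866.6))] / (2 × 31.63) = (553 ± 442.9) / 63.25, giving tanθ = 1.740 or 15.75.
θ = 60.12° or 86.37°; the larger is 86.37°.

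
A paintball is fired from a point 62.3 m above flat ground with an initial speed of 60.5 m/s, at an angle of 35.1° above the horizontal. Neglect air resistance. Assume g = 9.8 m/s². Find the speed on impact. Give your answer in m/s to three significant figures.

Horizontal component vₓ = 60.50 cos 35.1° = 49.50 m/s; vertical v_y0 = 60.50 sin 35.1° = 34.79 m/s.
The projectile lands when y = 62.3 + (34.79) t − ½·9.80·t² = 0. Positive root: t = (34.79 + √(34.79² + 2·9.80·62.3)) / 9.80 = (34.79 + 49.31) / 9.80 = 8.581 s.
Vertical velocity at impact: v_y = v_y0 − g t = 34.79 − 9.80 × 8.581 = −49.31 m/s.
Speed: |v| = √(vₓ² + v_y²) = √(49.50² + 49.31²) = 69.87 m/s.

69.9 m/s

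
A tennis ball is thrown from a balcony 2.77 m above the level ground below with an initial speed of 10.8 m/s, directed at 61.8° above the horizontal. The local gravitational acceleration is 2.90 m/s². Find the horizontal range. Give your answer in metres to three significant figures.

Horizontal component vₓ = 10.80 cos 61.8° = 5.104 m/s; vertical v_y0 = 10.80 sin 61.8° = 9.518 m/s.
With up positive and y = 0 at the ground: y(t) = 2.77 + (9.518) t − 1.450 t². Setting y = 0 and taking the positive root: t = [9.518 + √(9.518² + 2·2.90·2.77)] / 2.90 = (9.518 + 10.33) / 2.90 = 6.843 s.
Horizontal distance: R = vₓ t = 5.104 × 6.843 = 34.93 m.

34.9 m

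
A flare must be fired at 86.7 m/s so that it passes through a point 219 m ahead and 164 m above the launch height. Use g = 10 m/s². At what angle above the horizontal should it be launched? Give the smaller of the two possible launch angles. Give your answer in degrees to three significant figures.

Trajectory: y = x tanθ − g x² (1 + tan²θ)/(2v₀²). With x = 219, y = 164, v₀ = 86.7, g = 10.0:
31.90 tan²θ − 219 tanθ + (195.9) = 0.
tanθ = [219 ± √(219² − 4 × 31.90 × (195.9))] / (2 × 31.90) = (219 ± 151.5) / 63.80, giving tanθ = 1.057 or 5.807.
θ = 46.60° or 80.23°; the smaller is 46.60°.

46.6°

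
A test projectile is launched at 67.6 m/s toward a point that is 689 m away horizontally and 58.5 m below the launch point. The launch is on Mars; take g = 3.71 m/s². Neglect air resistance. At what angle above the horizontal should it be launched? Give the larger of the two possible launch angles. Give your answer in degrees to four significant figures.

Trajectory: y = x tanθ − g x² (1 + tan²θ)/(2v₀²). With x = 689, y = −58.5, v₀ = 67.6, g = 3.71:
192.7 tan²θ − 689 tanθ + (134.2) = 0.
tanθ = [689 ± √(689² − 4 × 192.7 × (134.2))] / (2 × 192.7) = (689 ± 609.3) / 385.4, giving tanθ = 0.2067 or 3.369.
θ = 11.68° or 73.47°; the larger is 73.47°.

73.47°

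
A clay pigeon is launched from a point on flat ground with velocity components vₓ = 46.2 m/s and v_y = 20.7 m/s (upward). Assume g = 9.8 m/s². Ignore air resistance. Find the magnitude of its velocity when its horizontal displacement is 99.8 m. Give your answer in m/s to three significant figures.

46.2 m/s

Time to reach x = 99.8 m: t = x/vₓ = 99.8/46.20 = 2.160 s.
Vertical velocity there: v_y = v_y0 − g t = 20.70 − 9.80 × 2.160 = −0.4697 m/s.
Speed: √(vₓ² + v_y²) = √(46.20² + 0.4697²) = 46.20 m/s.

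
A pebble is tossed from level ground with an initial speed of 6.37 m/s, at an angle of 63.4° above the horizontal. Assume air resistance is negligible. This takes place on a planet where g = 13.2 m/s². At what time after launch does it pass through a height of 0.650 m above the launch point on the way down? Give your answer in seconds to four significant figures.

0.7276 s

Components: vₓ = 6.370 cos 63.4° = 2.852 m/s, v_y0 = 6.370 sin 63.4° = 5.696 m/s.
Require v_y0 t − ½ g t² = 0.650, i.e. 6.600 t² − 5.696 t + 0.650 = 0.
t = [5.696 ± √(5.696² − 2·13.2·0.650)] / 13.2 = (5.696 ± 3.909) / 13.2, so t = 0.1353 s or t = 0.7276 s.
The descending-branch root is 0.7276 s.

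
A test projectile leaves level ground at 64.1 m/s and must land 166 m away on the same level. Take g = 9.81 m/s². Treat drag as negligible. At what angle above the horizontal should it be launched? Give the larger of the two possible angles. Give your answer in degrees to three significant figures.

From R = (v₀²/g) sin 2θ: sin 2θ = 9.81 × 166 / 4108.8 = 0.3963.
2θ = 23.35° or 180° − 23.35° = 156.7°, so θ = 11.67° or 78.33°.
The larger angle is 78.33°.

78.3°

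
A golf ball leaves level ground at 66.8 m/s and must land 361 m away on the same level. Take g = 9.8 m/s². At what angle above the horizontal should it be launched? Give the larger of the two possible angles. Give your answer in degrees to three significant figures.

63.8°

From R = (v₀²/g) sin 2θ: sin 2θ = 9.80 × 361 / 4462.2 = 0.7928.
2θ = 52.45° or 180° − 52.45° = 127.5°, so θ = 26.23° or 63.77°.
The larger angle is 63.77°.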